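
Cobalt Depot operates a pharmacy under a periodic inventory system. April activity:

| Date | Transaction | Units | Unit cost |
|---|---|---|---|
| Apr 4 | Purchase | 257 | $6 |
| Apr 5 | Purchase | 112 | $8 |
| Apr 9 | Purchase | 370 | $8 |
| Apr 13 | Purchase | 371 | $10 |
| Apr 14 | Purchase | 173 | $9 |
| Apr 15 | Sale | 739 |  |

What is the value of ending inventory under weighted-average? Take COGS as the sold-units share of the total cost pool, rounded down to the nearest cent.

Apr 15, sell 739: 739/1283 × $10,665.00 → $6,142.97
Ending inventory (cost pool remaining) = $4,522.03

Ending inventory = $4,522.03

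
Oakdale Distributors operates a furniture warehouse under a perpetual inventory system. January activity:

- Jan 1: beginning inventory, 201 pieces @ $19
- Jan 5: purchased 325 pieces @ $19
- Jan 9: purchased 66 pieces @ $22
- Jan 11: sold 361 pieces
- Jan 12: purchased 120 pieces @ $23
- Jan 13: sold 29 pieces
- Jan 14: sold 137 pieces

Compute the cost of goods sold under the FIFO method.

Jan 11, 361 sold [FIFO — oldest first]: 201 @ $19 + 160 @ $19 = $6,859
Jan 13, 29 sold [FIFO — oldest first]: 29 @ $19 = $551
Jan 14, 137 sold [FIFO — oldest first]: 136 @ $19 + 1 @ $22 = $2,606
Total COGS = $6,859 + $551 + $2,606 = $10,016
Ending inventory: 65 @ $22 + 120 @ $23 = $4,190

COGS = $10,016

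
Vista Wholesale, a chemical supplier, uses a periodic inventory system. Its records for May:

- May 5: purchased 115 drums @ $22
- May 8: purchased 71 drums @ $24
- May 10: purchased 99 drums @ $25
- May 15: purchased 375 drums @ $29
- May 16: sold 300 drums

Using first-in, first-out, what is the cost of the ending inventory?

Ending inventory = $10,440

May 16, 300 sold [FIFO — oldest first]: 115 @ $22 + 71 @ $24 + 99 @ $25 + 15 @ $29 = $7,144
Ending inventory: 360 @ $29 = $10,440
Check: goods available $17,584 = COGS $7,144 + ending $10,440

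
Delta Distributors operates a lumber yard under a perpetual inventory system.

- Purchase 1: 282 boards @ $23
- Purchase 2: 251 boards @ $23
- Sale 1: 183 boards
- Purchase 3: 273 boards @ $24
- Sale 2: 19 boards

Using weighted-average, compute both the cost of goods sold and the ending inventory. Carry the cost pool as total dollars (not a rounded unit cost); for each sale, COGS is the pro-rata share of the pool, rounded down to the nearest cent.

COGS = $4,654.32; ending inventory = $14,156.68

After Purchase 1: 282 on hand, pool $6,486.00 (≈ $23.0000 each)
After Purchase 2: 533 on hand, pool $12,259.00 (≈ $23.0000 each)
Sale 1, sell 183: 183/533 × $12,259.00 → $4,209.00
After Purchase 3: 623 on hand, pool $14,602.00 (≈ $23.4382 each)
Sale 2, sell 19: 19/623 × $14,602.00 → $445.32
Total COGS = $4,209.00 + $445.32 = $4,654.32
Ending inventory (cost pool remaining) = $14,156.68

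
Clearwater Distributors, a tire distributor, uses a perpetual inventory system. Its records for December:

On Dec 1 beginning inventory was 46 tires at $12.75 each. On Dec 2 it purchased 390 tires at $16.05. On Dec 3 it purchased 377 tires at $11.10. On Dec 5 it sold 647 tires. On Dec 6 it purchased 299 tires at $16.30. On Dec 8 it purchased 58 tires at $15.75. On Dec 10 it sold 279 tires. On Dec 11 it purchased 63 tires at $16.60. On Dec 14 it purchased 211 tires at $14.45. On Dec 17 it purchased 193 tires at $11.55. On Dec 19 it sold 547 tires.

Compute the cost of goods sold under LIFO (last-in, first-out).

Dec 5, 647 sold [LIFO — newest first]: 377 @ $11.10 + 270 @ $16.05 = $8,518.20
Dec 10, 279 sold [LIFO — newest first]: 58 @ $15.75 + 221 @ $16.30 = $4,515.80
Dec 19, 547 sold [LIFO — newest first]: 193 @ $11.55 + 211 @ $14.45 + 63 @ $16.60 + 78 @ $16.30 + 2 @ $16.05 = $7,627.40
Total COGS = $8,518.20 + $4,515.80 + $7,627.40 = $20,661.40
Ending inventory: 46 @ $12.75 + 118 @ $16.05 = $2,480.40
Check: goods available $23,141.80 = COGS $20,661.40 + ending $2,480.40

COGS = $20,661.40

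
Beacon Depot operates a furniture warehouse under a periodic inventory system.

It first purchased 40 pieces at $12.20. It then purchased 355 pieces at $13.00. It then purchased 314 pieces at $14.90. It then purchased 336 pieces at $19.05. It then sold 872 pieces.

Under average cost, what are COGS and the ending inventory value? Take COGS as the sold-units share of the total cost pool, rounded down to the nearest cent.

Sale 1, sell 872: 872/1045 × $16,182.40 → $13,503.39
Ending inventory (cost pool remaining) = $2,679.01
Check: goods available $16,182.40 = COGS $13,503.39 + ending $2,679.01

COGS = $13,503.39; ending inventory = $2,679.01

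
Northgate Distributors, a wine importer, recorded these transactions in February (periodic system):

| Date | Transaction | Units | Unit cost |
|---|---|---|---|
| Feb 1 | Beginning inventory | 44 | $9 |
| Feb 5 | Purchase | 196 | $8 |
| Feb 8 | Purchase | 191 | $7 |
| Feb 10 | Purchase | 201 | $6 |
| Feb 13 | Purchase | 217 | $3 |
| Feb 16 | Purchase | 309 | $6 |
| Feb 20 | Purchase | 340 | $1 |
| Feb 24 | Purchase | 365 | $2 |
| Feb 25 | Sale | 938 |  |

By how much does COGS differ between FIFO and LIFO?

FIFO COGS: 44 @ $9 + 196 @ $8 + 191 @ $7 + 201 @ $6 + 217 @ $3 + 89 @ $6 = $5,692
LIFO COGS: 365 @ $2 + 340 @ $1 + 233 @ $6 = $2,468
Difference = |$5,692 − $2,468| = $3,224

$3,224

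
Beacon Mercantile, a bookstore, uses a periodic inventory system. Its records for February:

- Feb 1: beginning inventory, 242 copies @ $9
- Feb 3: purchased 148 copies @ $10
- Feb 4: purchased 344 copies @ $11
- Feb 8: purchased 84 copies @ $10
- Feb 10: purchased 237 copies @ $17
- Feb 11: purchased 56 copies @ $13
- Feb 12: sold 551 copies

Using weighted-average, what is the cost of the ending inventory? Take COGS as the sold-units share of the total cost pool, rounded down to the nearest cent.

Ending inventory = $6,572.32

Feb 12, sell 551: 551/1111 × $13,039.00 → $6,466.68
Ending inventory (cost pool remaining) = $6,572.32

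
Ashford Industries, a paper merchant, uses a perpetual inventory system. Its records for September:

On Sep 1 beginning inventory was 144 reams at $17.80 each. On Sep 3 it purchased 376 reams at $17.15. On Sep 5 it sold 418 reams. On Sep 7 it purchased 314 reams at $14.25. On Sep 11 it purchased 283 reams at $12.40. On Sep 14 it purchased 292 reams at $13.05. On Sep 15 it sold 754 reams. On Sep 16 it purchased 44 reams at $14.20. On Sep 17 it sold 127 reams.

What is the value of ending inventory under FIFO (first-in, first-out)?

Sep 5, 418 sold [FIFO — oldest first]: 144 @ $17.80 + 274 @ $17.15 = $7,262.30
Sep 15, 754 sold [FIFO — oldest first]: 102 @ $17.15 + 314 @ $14.25 + 283 @ $12.40 + 55 @ $13.05 = $10,450.75
Sep 17, 127 sold [FIFO — oldest first]: 127 @ $13.05 = $1,657.35
Total COGS = $7,262.30 + $10,450.75 + $1,657.35 = $19,370.40
Ending inventory: 110 @ $13.05 + 44 @ $14.20 = $2,060.30

Ending inventory = $2,060.30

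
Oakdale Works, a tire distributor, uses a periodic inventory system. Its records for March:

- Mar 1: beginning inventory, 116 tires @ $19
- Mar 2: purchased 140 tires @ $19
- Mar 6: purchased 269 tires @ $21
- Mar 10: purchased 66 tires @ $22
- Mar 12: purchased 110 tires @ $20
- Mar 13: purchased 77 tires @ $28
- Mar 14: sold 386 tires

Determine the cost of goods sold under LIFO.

COGS = $8,601

Mar 14, 386 sold [LIFO — newest first]: 77 @ $28 + 110 @ $20 + 66 @ $22 + 133 @ $21 = $8,601
Ending inventory: 116 @ $19 + 140 @ $19 + 136 @ $21 = $7,720
Check: goods available $16,321 = COGS $8,601 + ending $7,720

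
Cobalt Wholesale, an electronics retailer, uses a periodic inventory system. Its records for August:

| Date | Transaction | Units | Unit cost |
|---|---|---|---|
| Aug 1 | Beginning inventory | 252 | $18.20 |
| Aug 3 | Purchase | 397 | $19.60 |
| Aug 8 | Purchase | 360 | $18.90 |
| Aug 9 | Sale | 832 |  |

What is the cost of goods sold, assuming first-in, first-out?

Aug 9, 832 sold [FIFO — oldest first]: 252 @ $18.20 + 397 @ $19.60 + 183 @ $18.90 = $15,826.30
Ending inventory: 177 @ $18.90 = $3,345.30

COGS = $15,826.30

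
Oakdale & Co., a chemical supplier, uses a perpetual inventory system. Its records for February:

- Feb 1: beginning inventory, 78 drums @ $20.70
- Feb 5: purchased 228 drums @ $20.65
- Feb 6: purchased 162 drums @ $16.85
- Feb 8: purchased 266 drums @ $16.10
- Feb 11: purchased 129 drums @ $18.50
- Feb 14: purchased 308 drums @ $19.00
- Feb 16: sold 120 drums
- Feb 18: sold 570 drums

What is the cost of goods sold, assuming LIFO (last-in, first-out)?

Feb 16, 120 sold [LIFO — newest first]: 120 @ $19.00 = $2,280.00
Feb 18, 570 sold [LIFO — newest first]: 188 @ $19.00 + 129 @ $18.50 + 253 @ $16.10 = $10,031.80
Total COGS = $2,280.00 + $10,031.80 = $12,311.80
Ending inventory: 78 @ $20.70 + 228 @ $20.65 + 162 @ $16.85 + 13 @ $16.10 = $9,261.80

COGS = $12,311.80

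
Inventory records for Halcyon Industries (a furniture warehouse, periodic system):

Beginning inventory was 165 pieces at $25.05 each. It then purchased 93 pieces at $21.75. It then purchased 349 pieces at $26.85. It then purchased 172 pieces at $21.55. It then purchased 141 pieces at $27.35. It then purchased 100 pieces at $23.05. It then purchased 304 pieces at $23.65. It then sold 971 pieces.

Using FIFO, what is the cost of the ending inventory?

Ending inventory = $8,319.05

Sale 1 (971) [FIFO — oldest first]: 165 @ $25.05 + 93 @ $21.75 + 349 @ $26.85 + 172 @ $21.55 + 141 @ $27.35 + 51 @ $23.05 = $24,265.15
Ending inventory: 49 @ $23.05 + 304 @ $23.65 = $8,319.05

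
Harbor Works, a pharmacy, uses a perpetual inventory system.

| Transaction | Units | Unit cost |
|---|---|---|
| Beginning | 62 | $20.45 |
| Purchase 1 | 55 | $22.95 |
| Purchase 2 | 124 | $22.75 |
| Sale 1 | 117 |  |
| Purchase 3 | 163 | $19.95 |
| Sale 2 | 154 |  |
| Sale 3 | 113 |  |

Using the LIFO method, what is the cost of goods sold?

COGS = $8,194.00

Sale 1 (117) [LIFO — newest first]: 117 @ $22.75 = $2,661.75
Sale 2 (154) [LIFO — newest first]: 154 @ $19.95 = $3,072.30
Sale 3 (113) [LIFO — newest first]: 9 @ $19.95 + 7 @ $22.75 + 55 @ $22.95 + 42 @ $20.45 = $2,459.95
Total COGS = $2,661.75 + $3,072.30 + $2,459.95 = $8,194.00
Ending inventory: 20 @ $20.45 = $409.00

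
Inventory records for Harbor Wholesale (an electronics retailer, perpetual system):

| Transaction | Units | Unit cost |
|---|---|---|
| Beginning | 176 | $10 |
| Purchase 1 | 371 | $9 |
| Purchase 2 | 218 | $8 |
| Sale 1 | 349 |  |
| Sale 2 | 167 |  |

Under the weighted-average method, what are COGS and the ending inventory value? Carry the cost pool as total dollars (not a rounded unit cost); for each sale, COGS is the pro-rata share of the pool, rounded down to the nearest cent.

COGS = $4,615.66; ending inventory = $2,227.34

After Beginning: 176 on hand, pool $1,760.00 (≈ $10.0000 each)
After Purchase 1: 547 on hand, pool $5,099.00 (≈ $9.3218 each)
After Purchase 2: 765 on hand, pool $6,843.00 (≈ $8.9451 each)
Sale 1, sell 349: 349/765 × $6,843.00 → $3,121.83
Sale 2, sell 167: 167/416 × $3,721.17 → $1,493.83
Total COGS = $3,121.83 + $1,493.83 = $4,615.66
Ending inventory (cost pool remaining) = $2,227.34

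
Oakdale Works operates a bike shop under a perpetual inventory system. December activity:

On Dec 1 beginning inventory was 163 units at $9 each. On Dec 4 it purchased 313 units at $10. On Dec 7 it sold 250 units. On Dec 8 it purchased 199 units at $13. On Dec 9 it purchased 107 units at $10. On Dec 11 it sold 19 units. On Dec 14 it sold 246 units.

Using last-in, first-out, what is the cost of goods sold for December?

Dec 7, 250 sold [LIFO — newest first]: 250 @ $10 = $2,500
Dec 11, 19 sold [LIFO — newest first]: 19 @ $10 = $190
Dec 14, 246 sold [LIFO — newest first]: 88 @ $10 + 158 @ $13 = $2,934
Total COGS = $2,500 + $190 + $2,934 = $5,624
Ending inventory: 163 @ $9 + 63 @ $10 + 41 @ $13 = $2,630

COGS = $5,624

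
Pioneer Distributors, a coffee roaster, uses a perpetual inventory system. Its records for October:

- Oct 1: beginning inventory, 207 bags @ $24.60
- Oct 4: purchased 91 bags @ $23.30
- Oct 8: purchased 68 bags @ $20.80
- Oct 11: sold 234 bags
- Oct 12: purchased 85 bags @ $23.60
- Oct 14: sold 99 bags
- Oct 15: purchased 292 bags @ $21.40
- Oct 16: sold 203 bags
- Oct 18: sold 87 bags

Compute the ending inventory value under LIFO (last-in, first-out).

Oct 11, 234 sold [LIFO — newest first]: 68 @ $20.80 + 91 @ $23.30 + 75 @ $24.60 = $5,379.70
Oct 14, 99 sold [LIFO — newest first]: 85 @ $23.60 + 14 @ $24.60 = $2,350.40
Oct 16, 203 sold [LIFO — newest first]: 203 @ $21.40 = $4,344.20
Oct 18, 87 sold [LIFO — newest first]: 87 @ $21.40 = $1,861.80
Total COGS = $5,379.70 + $2,350.40 + $4,344.20 + $1,861.80 = $13,936.10
Ending inventory: 118 @ $24.60 + 2 @ $21.40 = $2,945.60

Ending inventory = $2,945.60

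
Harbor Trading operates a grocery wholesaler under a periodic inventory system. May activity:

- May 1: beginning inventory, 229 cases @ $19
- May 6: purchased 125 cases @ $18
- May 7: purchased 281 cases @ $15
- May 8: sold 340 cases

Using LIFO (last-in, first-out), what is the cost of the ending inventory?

Ending inventory = $5,539

May 8, 340 sold [LIFO — newest first]: 281 @ $15 + 59 @ $18 = $5,277
Ending inventory: 229 @ $19 + 66 @ $18 = $5,539
Check: goods available $10,816 = COGS $5,277 + ending $5,539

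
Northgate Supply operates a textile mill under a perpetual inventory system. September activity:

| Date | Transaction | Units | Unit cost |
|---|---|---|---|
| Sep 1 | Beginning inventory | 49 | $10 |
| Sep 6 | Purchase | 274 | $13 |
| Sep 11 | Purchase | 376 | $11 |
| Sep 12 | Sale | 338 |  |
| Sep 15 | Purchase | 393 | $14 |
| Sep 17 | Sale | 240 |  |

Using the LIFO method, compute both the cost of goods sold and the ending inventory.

COGS = $7,078; ending inventory = $6,612

Sep 12, 338 sold [LIFO — newest first]: 338 @ $11 = $3,718
Sep 17, 240 sold [LIFO — newest first]: 240 @ $14 = $3,360
Total COGS = $3,718 + $3,360 = $7,078
Ending inventory: 49 @ $10 + 274 @ $13 + 38 @ $11 + 153 @ $14 = $6,612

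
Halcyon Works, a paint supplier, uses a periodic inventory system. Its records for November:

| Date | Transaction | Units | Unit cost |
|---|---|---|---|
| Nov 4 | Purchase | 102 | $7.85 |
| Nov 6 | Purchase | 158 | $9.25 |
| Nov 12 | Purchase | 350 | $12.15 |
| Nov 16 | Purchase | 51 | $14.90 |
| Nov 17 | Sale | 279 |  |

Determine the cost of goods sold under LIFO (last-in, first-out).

Nov 17, 279 sold [LIFO — newest first]: 51 @ $14.90 + 228 @ $12.15 = $3,530.10
Ending inventory: 102 @ $7.85 + 158 @ $9.25 + 122 @ $12.15 = $3,744.50

COGS = $3,530.10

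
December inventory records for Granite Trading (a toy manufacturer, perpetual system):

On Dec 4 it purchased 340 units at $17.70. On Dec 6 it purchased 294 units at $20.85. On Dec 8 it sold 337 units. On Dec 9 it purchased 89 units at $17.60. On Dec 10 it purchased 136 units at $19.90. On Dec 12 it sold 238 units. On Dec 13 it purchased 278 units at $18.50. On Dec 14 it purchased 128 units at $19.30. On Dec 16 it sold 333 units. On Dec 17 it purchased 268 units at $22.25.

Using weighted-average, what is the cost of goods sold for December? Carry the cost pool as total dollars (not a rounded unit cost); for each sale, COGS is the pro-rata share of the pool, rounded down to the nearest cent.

COGS = $17,290.32

After Dec 4: 340 on hand, pool $6,018.00 (≈ $17.7000 each)
After Dec 6: 634 on hand, pool $12,147.90 (≈ $19.1607 each)
Dec 8, sell 337: 337/634 × $12,147.90 → $6,457.16
After Dec 9: 386 on hand, pool $7,257.14 (≈ $18.8009 each)
After Dec 10: 522 on hand, pool $9,963.54 (≈ $19.0872 each)
Dec 12, sell 238: 238/522 × $9,963.54 → $4,542.76
After Dec 13: 562 on hand, pool $10,563.78 (≈ $18.7968 each)
After Dec 14: 690 on hand, pool $13,034.18 (≈ $18.8901 each)
Dec 16, sell 333: 333/690 × $13,034.18 → $6,290.40
After Dec 17: 625 on hand, pool $12,706.78 (≈ $20.3308 each)
Total COGS = $6,457.16 + $4,542.76 + $6,290.40 = $17,290.32
Ending inventory (cost pool remaining) = $12,706.78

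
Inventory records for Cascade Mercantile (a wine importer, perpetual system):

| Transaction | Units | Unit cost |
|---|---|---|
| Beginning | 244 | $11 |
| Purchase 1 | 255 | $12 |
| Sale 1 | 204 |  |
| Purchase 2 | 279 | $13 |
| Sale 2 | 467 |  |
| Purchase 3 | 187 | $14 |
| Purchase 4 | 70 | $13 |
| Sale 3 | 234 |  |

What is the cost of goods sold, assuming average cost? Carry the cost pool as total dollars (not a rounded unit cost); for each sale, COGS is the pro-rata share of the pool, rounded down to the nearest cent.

After Beginning: 244 on hand, pool $2,684.00 (≈ $11.0000 each)
After Purchase 1: 499 on hand, pool $5,744.00 (≈ $11.5110 each)
Sale 1, sell 204: 204/499 × $5,744.00 → $2,348.24
After Purchase 2: 574 on hand, pool $7,022.76 (≈ $12.2348 each)
Sale 2, sell 467: 467/574 × $7,022.76 → $5,713.63
After Purchase 3: 294 on hand, pool $3,927.13 (≈ $13.3576 each)
After Purchase 4: 364 on hand, pool $4,837.13 (≈ $13.2888 each)
Sale 3, sell 234: 234/364 × $4,837.13 → $3,109.58
Total COGS = $2,348.24 + $5,713.63 + $3,109.58 = $11,171.45
Ending inventory (cost pool remaining) = $1,727.55

COGS = $11,171.45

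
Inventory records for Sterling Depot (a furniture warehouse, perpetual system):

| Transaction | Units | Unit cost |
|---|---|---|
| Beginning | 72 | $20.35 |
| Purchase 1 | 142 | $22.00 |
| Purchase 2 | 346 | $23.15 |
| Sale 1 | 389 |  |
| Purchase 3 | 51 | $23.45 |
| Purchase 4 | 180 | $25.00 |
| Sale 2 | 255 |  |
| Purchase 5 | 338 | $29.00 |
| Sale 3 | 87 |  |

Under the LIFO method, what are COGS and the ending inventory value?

COGS = $17,702.85; ending inventory = $10,394.20

Sale 1 (389) [LIFO — newest first]: 346 @ $23.15 + 43 @ $22.00 = $8,955.90
Sale 2 (255) [LIFO — newest first]: 180 @ $25.00 + 51 @ $23.45 + 24 @ $22.00 = $6,223.95
Sale 3 (87) [LIFO — newest first]: 87 @ $29.00 = $2,523.00
Total COGS = $8,955.90 + $6,223.95 + $2,523.00 = $17,702.85
Ending inventory: 72 @ $20.35 + 75 @ $22.00 + 251 @ $29.00 = $10,394.20
Check: goods available $28,097.05 = COGS $17,702.85 + ending $10,394.20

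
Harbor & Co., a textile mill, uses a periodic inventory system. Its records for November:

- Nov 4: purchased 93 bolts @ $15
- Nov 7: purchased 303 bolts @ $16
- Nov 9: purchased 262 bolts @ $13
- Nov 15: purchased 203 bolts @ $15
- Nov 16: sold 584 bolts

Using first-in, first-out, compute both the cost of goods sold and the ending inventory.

Nov 16, 584 sold [FIFO — oldest first]: 93 @ $15 + 303 @ $16 + 188 @ $13 = $8,687
Ending inventory: 74 @ $13 + 203 @ $15 = $4,007
Check: goods available $12,694 = COGS $8,687 + ending $4,007

COGS = $8,687; ending inventory = $4,007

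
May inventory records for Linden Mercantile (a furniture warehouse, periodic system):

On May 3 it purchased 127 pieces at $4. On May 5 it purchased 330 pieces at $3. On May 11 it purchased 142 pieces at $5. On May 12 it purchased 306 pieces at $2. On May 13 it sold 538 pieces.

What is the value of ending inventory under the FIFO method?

Ending inventory = $917

May 13, 538 sold [FIFO — oldest first]: 127 @ $4 + 330 @ $3 + 81 @ $5 = $1,903
Ending inventory: 61 @ $5 + 306 @ $2 = $917
Check: goods available $2,820 = COGS $1,903 + ending $917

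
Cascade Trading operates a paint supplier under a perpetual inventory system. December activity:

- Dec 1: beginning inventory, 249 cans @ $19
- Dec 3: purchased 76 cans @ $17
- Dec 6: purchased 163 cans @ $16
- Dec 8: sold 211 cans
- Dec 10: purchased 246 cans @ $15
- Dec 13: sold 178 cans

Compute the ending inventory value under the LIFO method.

Ending inventory = $6,227

Dec 8, 211 sold [LIFO — newest first]: 163 @ $16 + 48 @ $17 = $3,424
Dec 13, 178 sold [LIFO — newest first]: 178 @ $15 = $2,670
Total COGS = $3,424 + $2,670 = $6,094
Ending inventory: 249 @ $19 + 28 @ $17 + 68 @ $15 = $6,227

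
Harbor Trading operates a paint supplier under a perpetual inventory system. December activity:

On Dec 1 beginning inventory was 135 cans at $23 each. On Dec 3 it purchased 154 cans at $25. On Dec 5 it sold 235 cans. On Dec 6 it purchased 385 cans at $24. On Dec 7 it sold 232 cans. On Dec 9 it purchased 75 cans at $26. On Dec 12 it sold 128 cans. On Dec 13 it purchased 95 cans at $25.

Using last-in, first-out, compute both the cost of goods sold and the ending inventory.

Dec 5, 235 sold [LIFO — newest first]: 154 @ $25 + 81 @ $23 = $5,713
Dec 7, 232 sold [LIFO — newest first]: 232 @ $24 = $5,568
Dec 12, 128 sold [LIFO — newest first]: 75 @ $26 + 53 @ $24 = $3,222
Total COGS = $5,713 + $5,568 + $3,222 = $14,503
Ending inventory: 54 @ $23 + 100 @ $24 + 95 @ $25 = $6,017
Check: goods available $20,520 = COGS $14,503 + ending $6,017

COGS = $14,503; ending inventory = $6,017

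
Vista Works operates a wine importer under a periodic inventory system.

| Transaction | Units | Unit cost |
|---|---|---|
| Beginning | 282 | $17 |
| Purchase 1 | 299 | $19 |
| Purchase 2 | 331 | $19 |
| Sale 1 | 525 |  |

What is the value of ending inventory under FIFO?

Ending inventory = $7,353

Sale 1 (525) [FIFO — oldest first]: 282 @ $17 + 243 @ $19 = $9,411
Ending inventory: 56 @ $19 + 331 @ $19 = $7,353
Check: goods available $16,764 = COGS $9,411 + ending $7,353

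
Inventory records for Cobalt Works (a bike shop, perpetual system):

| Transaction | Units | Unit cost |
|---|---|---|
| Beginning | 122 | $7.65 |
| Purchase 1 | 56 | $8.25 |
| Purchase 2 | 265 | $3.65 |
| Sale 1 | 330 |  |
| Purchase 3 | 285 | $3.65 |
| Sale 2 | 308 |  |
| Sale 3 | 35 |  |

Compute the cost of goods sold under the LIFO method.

Sale 1 (330) [LIFO — newest first]: 265 @ $3.65 + 56 @ $8.25 + 9 @ $7.65 = $1,498.10
Sale 2 (308) [LIFO — newest first]: 285 @ $3.65 + 23 @ $7.65 = $1,216.20
Sale 3 (35) [LIFO — newest first]: 35 @ $7.65 = $267.75
Total COGS = $1,498.10 + $1,216.20 + $267.75 = $2,982.05
Ending inventory: 55 @ $7.65 = $420.75

COGS = $2,982.05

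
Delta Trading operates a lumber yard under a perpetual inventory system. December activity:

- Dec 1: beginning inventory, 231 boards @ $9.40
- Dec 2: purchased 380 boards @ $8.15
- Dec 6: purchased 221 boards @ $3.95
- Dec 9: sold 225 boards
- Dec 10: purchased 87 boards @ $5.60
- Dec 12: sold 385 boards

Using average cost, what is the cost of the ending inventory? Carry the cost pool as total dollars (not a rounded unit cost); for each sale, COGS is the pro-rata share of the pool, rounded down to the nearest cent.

Ending inventory = $2,211.86

After Dec 1: 231 on hand, pool $2,171.40 (≈ $9.4000 each)
After Dec 2: 611 on hand, pool $5,268.40 (≈ $8.6226 each)
After Dec 6: 832 on hand, pool $6,141.35 (≈ $7.3814 each)
Dec 9, sell 225: 225/832 × $6,141.35 → $1,660.82
After Dec 10: 694 on hand, pool $4,967.73 (≈ $7.1581 each)
Dec 12, sell 385: 385/694 × $4,967.73 → $2,755.87
Total COGS = $1,660.82 + $2,755.87 = $4,416.69
Ending inventory (cost pool remaining) = $2,211.86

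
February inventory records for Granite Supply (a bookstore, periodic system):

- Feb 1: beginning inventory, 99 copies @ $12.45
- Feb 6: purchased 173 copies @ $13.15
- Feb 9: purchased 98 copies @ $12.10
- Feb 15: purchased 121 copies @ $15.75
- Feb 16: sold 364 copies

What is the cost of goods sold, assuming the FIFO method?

COGS = $4,620.70

Feb 16, 364 sold [FIFO — oldest first]: 99 @ $12.45 + 173 @ $13.15 + 92 @ $12.10 = $4,620.70
Ending inventory: 6 @ $12.10 + 121 @ $15.75 = $1,978.35
Check: goods available $6,599.05 = COGS $4,620.70 + ending $1,978.35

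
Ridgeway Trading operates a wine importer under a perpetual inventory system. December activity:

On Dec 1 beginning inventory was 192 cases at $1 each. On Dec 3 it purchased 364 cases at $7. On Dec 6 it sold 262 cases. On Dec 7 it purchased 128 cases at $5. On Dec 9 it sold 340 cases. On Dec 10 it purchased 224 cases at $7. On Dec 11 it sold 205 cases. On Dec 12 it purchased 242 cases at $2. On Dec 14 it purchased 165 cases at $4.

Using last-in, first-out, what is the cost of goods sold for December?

COGS = $4,733

Dec 6, 262 sold [LIFO — newest first]: 262 @ $7 = $1,834
Dec 9, 340 sold [LIFO — newest first]: 128 @ $5 + 102 @ $7 + 110 @ $1 = $1,464
Dec 11, 205 sold [LIFO — newest first]: 205 @ $7 = $1,435
Total COGS = $1,834 + $1,464 + $1,435 = $4,733
Ending inventory: 82 @ $1 + 19 @ $7 + 242 @ $2 + 165 @ $4 = $1,359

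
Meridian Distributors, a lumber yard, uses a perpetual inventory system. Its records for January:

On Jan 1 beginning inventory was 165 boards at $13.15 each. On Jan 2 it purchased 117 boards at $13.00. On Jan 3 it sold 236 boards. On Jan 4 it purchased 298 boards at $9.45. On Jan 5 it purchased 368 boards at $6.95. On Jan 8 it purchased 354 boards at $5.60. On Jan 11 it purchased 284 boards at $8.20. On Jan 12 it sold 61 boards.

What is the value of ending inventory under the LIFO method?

Ending inventory = $9,789.60

Jan 3, 236 sold [LIFO — newest first]: 117 @ $13.00 + 119 @ $13.15 = $3,085.85
Jan 12, 61 sold [LIFO — newest first]: 61 @ $8.20 = $500.20
Total COGS = $3,085.85 + $500.20 = $3,586.05
Ending inventory: 46 @ $13.15 + 298 @ $9.45 + 368 @ $6.95 + 354 @ $5.60 + 223 @ $8.20 = $9,789.60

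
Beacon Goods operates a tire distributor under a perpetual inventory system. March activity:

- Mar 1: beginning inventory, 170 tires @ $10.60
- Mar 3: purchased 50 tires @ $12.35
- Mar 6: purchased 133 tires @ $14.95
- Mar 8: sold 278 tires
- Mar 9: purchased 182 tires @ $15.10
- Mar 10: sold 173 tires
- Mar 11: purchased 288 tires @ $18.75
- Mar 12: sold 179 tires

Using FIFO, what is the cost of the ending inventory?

Ending inventory = $3,618.75

Mar 8, 278 sold [FIFO — oldest first]: 170 @ $10.60 + 50 @ $12.35 + 58 @ $14.95 = $3,286.60
Mar 10, 173 sold [FIFO — oldest first]: 75 @ $14.95 + 98 @ $15.10 = $2,601.05
Mar 12, 179 sold [FIFO — oldest first]: 84 @ $15.10 + 95 @ $18.75 = $3,049.65
Total COGS = $3,286.60 + $2,601.05 + $3,049.65 = $8,937.30
Ending inventory: 193 @ $18.75 = $3,618.75
Check: goods available $12,556.05 = COGS $8,937.30 + ending $3,618.75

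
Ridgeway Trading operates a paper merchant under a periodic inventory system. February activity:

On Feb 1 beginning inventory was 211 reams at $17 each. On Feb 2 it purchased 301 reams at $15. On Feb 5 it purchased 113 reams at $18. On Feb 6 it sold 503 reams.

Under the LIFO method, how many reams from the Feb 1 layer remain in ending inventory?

122

Feb 6, 503 sold [LIFO — newest first]: 113 @ $18 + 301 @ $15 + 89 @ $17 = $8,062
Ending inventory: 122 @ $17 = $2,074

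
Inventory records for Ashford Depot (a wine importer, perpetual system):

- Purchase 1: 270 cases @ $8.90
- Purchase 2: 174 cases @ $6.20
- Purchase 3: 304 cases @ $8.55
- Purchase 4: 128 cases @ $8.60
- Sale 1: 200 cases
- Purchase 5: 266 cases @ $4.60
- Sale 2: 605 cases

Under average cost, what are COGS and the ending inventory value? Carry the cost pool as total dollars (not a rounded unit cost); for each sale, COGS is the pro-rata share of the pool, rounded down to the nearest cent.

After Purchase 1: 270 on hand, pool $2,403.00 (≈ $8.9000 each)
After Purchase 2: 444 on hand, pool $3,481.80 (≈ $7.8419 each)
After Purchase 3: 748 on hand, pool $6,081.00 (≈ $8.1297 each)
After Purchase 4: 876 on hand, pool $7,181.80 (≈ $8.1984 each)
Sale 1, sell 200: 200/876 × $7,181.80 → $1,639.68
After Purchase 5: 942 on hand, pool $6,765.72 (≈ $7.1823 each)
Sale 2, sell 605: 605/942 × $6,765.72 → $4,345.28
Total COGS = $1,639.68 + $4,345.28 = $5,984.96
Ending inventory (cost pool remaining) = $2,420.44
Check: goods available $8,405.40 = COGS $5,984.96 + ending $2,420.44

COGS = $5,984.96; ending inventory = $2,420.44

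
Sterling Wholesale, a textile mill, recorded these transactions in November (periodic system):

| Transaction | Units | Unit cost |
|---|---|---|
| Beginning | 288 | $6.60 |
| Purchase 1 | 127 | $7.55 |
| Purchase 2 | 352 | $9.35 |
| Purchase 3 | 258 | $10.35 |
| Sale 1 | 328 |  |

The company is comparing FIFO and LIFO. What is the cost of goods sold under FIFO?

COGS = $2,202.80

FIFO COGS: 288 @ $6.60 + 40 @ $7.55 = $2,202.80
LIFO COGS: 258 @ $10.35 + 70 @ $9.35 = $3,324.80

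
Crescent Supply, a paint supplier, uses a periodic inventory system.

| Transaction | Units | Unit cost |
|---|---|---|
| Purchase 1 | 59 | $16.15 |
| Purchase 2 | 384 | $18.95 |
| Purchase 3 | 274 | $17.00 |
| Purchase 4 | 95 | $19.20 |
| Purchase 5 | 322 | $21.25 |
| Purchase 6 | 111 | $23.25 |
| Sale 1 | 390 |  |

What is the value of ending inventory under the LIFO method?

Ending inventory = $15,625.40

Sale 1 (390) [LIFO — newest first]: 111 @ $23.25 + 279 @ $21.25 = $8,509.50
Ending inventory: 59 @ $16.15 + 384 @ $18.95 + 274 @ $17.00 + 95 @ $19.20 + 43 @ $21.25 = $15,625.40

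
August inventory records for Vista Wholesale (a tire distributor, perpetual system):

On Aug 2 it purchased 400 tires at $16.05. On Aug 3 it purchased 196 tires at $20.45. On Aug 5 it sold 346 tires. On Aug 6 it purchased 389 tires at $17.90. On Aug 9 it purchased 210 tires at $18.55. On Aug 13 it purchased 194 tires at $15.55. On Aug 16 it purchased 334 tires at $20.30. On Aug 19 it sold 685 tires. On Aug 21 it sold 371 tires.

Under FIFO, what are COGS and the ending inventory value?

COGS = $24,567.40; ending inventory = $6,516.30

Aug 5, 346 sold [FIFO — oldest first]: 346 @ $16.05 = $5,553.30
Aug 19, 685 sold [FIFO — oldest first]: 54 @ $16.05 + 196 @ $20.45 + 389 @ $17.90 + 46 @ $18.55 = $12,691.30
Aug 21, 371 sold [FIFO — oldest first]: 164 @ $18.55 + 194 @ $15.55 + 13 @ $20.30 = $6,322.80
Total COGS = $5,553.30 + $12,691.30 + $6,322.80 = $24,567.40
Ending inventory: 321 @ $20.30 = $6,516.30
Check: goods available $31,083.70 = COGS $24,567.40 + ending $6,516.30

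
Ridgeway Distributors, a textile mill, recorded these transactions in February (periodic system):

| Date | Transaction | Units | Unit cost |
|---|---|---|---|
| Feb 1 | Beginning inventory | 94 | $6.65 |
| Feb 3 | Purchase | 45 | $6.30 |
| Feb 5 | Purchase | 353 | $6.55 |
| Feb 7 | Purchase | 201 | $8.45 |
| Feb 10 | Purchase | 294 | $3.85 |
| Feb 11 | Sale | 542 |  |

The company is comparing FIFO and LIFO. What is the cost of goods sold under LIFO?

FIFO COGS: 94 @ $6.65 + 45 @ $6.30 + 353 @ $6.55 + 50 @ $8.45 = $3,643.25
LIFO COGS: 294 @ $3.85 + 201 @ $8.45 + 47 @ $6.55 = $3,138.20

COGS = $3,138.20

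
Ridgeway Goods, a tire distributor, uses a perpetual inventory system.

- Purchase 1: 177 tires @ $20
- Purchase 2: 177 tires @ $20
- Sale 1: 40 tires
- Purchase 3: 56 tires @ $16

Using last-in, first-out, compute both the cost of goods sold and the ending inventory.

Sale 1 (40) [LIFO — newest first]: 40 @ $20 = $800
Ending inventory: 177 @ $20 + 137 @ $20 + 56 @ $16 = $7,176
Check: goods available $7,976 = COGS $800 + ending $7,176

COGS = $800; ending inventory = $7,176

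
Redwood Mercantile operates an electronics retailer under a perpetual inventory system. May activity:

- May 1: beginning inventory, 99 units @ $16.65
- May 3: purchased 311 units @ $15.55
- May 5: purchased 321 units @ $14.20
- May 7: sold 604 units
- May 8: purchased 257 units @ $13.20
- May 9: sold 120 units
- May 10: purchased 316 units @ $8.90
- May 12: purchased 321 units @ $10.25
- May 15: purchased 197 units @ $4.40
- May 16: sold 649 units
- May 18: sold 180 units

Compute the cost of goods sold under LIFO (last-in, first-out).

COGS = $17,467.80

May 7, 604 sold [LIFO — newest first]: 321 @ $14.20 + 283 @ $15.55 = $8,958.85
May 9, 120 sold [LIFO — newest first]: 120 @ $13.20 = $1,584.00
May 16, 649 sold [LIFO — newest first]: 197 @ $4.40 + 321 @ $10.25 + 131 @ $8.90 = $5,322.95
May 18, 180 sold [LIFO — newest first]: 180 @ $8.90 = $1,602.00
Total COGS = $8,958.85 + $1,584.00 + $5,322.95 + $1,602.00 = $17,467.80
Ending inventory: 99 @ $16.65 + 28 @ $15.55 + 137 @ $13.20 + 5 @ $8.90 = $3,936.65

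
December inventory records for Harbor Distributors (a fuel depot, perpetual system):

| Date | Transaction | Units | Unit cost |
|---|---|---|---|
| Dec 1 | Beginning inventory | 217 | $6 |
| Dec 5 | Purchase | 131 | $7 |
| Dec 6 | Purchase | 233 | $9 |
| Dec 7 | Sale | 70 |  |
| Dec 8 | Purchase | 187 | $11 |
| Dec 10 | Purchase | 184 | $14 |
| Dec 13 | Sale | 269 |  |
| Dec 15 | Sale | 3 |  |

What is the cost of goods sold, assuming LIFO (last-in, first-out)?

COGS = $4,174

Dec 7, 70 sold [LIFO — newest first]: 70 @ $9 = $630
Dec 13, 269 sold [LIFO — newest first]: 184 @ $14 + 85 @ $11 = $3,511
Dec 15, 3 sold [LIFO — newest first]: 3 @ $11 = $33
Total COGS = $630 + $3,511 + $33 = $4,174
Ending inventory: 217 @ $6 + 131 @ $7 + 163 @ $9 + 99 @ $11 = $4,775
Check: goods available $8,949 = COGS $4,174 + ending $4,775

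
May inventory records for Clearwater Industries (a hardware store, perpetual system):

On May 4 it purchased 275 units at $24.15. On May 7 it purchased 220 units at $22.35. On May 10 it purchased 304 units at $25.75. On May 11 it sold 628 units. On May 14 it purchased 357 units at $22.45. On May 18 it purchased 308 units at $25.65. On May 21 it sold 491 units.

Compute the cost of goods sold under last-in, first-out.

May 11, 628 sold [LIFO — newest first]: 304 @ $25.75 + 220 @ $22.35 + 104 @ $24.15 = $15,256.60
May 21, 491 sold [LIFO — newest first]: 308 @ $25.65 + 183 @ $22.45 = $12,008.55
Total COGS = $15,256.60 + $12,008.55 = $27,265.15
Ending inventory: 171 @ $24.15 + 174 @ $22.45 = $8,035.95

COGS = $27,265.15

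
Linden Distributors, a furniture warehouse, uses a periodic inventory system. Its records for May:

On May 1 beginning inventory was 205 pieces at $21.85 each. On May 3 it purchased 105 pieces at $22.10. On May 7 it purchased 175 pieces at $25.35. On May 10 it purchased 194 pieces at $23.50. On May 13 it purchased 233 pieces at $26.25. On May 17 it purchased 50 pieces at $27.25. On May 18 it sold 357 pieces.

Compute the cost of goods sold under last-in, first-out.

May 18, 357 sold [LIFO — newest first]: 50 @ $27.25 + 233 @ $26.25 + 74 @ $23.50 = $9,217.75
Ending inventory: 205 @ $21.85 + 105 @ $22.10 + 175 @ $25.35 + 120 @ $23.50 = $14,056.00

COGS = $9,217.75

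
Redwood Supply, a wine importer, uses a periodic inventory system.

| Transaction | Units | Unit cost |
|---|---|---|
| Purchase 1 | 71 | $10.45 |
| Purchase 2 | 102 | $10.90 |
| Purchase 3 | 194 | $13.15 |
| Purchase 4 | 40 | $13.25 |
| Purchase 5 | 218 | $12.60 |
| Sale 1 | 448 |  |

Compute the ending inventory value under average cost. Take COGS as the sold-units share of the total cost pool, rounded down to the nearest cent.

Ending inventory = $2,175.45

Sale 1, sell 448: 448/625 × $7,681.65 → $5,506.20
Ending inventory (cost pool remaining) = $2,175.45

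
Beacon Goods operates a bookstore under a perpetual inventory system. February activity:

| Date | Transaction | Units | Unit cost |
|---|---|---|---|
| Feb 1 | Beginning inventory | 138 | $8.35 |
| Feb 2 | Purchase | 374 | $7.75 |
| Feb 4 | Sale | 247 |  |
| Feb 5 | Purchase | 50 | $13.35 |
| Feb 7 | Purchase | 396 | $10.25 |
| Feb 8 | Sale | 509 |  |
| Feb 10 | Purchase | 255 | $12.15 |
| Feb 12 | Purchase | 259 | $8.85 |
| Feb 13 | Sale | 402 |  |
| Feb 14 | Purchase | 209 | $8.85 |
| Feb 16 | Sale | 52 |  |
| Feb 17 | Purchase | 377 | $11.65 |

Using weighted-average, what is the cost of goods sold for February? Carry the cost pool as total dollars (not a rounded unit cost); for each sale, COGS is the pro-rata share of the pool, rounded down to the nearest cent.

After Feb 1: 138 on hand, pool $1,152.30 (≈ $8.3500 each)
After Feb 2: 512 on hand, pool $4,050.80 (≈ $7.9117 each)
Feb 4, sell 247: 247/512 × $4,050.80 → $1,954.19
After Feb 5: 315 on hand, pool $2,764.11 (≈ $8.7750 each)
After Feb 7: 711 on hand, pool $6,823.11 (≈ $9.5965 each)
Feb 8, sell 509: 509/711 × $6,823.11 → $4,884.61
After Feb 10: 457 on hand, pool $5,036.75 (≈ $11.0213 each)
After Feb 12: 716 on hand, pool $7,328.90 (≈ $10.2359 each)
Feb 13, sell 402: 402/716 × $7,328.90 → $4,114.82
After Feb 14: 523 on hand, pool $5,063.73 (≈ $9.6821 each)
Feb 16, sell 52: 52/523 × $5,063.73 → $503.46
After Feb 17: 848 on hand, pool $8,952.32 (≈ $10.5570 each)
Total COGS = $1,954.19 + $4,884.61 + $4,114.82 + $503.46 = $11,457.08
Ending inventory (cost pool remaining) = $8,952.32
Check: goods available $20,409.40 = COGS $11,457.08 + ending $8,952.32

COGS = $11,457.08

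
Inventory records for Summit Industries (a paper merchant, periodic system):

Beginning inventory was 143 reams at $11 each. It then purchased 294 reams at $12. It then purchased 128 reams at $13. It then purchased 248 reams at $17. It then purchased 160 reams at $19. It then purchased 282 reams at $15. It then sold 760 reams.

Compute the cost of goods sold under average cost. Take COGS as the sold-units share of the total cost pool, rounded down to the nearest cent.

Sale 1, sell 760: 760/1255 × $18,251.00 → $11,052.39
Ending inventory (cost pool remaining) = $7,198.61

COGS = $11,052.39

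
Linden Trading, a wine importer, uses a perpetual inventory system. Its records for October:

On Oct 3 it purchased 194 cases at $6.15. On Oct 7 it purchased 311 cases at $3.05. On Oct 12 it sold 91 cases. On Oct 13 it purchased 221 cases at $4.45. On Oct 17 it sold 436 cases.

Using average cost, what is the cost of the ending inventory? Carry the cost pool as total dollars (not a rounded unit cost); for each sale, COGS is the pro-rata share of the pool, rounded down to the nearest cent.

After Oct 3: 194 on hand, pool $1,193.10 (≈ $6.1500 each)
After Oct 7: 505 on hand, pool $2,141.65 (≈ $4.2409 each)
Oct 12, sell 91: 91/505 × $2,141.65 → $385.92
After Oct 13: 635 on hand, pool $2,739.18 (≈ $4.3137 each)
Oct 17, sell 436: 436/635 × $2,739.18 → $1,880.75
Total COGS = $385.92 + $1,880.75 = $2,266.67
Ending inventory (cost pool remaining) = $858.43

Ending inventory = $858.43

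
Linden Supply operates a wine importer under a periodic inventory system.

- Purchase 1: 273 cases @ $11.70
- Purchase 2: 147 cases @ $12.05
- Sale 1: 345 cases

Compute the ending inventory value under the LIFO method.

Ending inventory = $877.50

Sale 1 (345) [LIFO — newest first]: 147 @ $12.05 + 198 @ $11.70 = $4,087.95
Ending inventory: 75 @ $11.70 = $877.50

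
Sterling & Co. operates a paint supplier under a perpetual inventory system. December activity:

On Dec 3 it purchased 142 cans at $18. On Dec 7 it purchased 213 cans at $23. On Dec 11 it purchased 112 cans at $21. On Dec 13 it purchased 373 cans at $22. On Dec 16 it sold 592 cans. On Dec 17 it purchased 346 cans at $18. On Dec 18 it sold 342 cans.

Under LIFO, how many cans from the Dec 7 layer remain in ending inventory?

106

Dec 16, 592 sold [LIFO — newest first]: 373 @ $22 + 112 @ $21 + 107 @ $23 = $13,019
Dec 18, 342 sold [LIFO — newest first]: 342 @ $18 = $6,156
Total COGS = $13,019 + $6,156 = $19,175
Ending inventory: 142 @ $18 + 106 @ $23 + 4 @ $18 = $5,066
Check: goods available $24,241 = COGS $19,175 + ending $5,066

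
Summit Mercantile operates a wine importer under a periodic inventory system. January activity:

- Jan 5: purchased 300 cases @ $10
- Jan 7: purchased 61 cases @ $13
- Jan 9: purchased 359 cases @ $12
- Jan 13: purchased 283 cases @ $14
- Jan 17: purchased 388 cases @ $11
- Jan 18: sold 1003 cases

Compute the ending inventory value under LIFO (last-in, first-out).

Jan 18, 1003 sold [LIFO — newest first]: 388 @ $11 + 283 @ $14 + 332 @ $12 = $12,214
Ending inventory: 300 @ $10 + 61 @ $13 + 27 @ $12 = $4,117

Ending inventory = $4,117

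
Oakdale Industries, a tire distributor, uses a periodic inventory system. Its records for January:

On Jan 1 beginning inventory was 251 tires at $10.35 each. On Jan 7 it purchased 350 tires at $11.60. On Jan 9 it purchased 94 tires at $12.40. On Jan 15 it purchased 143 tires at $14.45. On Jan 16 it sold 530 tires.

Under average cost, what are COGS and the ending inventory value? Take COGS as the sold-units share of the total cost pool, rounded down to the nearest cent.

Jan 16, sell 530: 530/838 × $9,889.80 → $6,254.88
Ending inventory (cost pool remaining) = $3,634.92
Check: goods available $9,889.80 = COGS $6,254.88 + ending $3,634.92

COGS = $6,254.88; ending inventory = $3,634.92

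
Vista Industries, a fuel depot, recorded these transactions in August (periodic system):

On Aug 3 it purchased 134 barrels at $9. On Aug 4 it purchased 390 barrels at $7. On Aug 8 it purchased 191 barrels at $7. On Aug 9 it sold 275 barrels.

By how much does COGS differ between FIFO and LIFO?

FIFO COGS: 134 @ $9 + 141 @ $7 = $2,193
LIFO COGS: 191 @ $7 + 84 @ $7 = $1,925
Difference = |$2,193 − $1,925| = $268

$268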